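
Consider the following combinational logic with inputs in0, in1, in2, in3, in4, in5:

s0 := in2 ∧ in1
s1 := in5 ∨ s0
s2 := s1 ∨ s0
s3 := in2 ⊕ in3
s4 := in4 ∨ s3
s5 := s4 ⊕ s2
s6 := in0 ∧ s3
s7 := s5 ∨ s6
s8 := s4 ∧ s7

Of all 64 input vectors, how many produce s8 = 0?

36

s8 = s4 ∧ s7 must be 0, so at least one of s4, s7 is 0.
Enumerating the 64 input combinations, 36 give s8 = 0 and 28 give s8 = 1.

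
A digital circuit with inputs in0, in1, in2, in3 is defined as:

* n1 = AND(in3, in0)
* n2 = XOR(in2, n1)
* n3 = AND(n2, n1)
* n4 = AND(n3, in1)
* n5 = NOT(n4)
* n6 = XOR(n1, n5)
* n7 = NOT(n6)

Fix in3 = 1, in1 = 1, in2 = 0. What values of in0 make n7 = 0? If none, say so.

in0=0

n7 = NOT(n6) must be 0, so n6 = 1.
n6 = XOR(n1, n5) must be 1, so n1 and n5 differ.
Check with in3 = 1, in1 = 1, in2 = 0 and in0=0:
n1 = AND(in3, in0) = AND(1, 0) = 0
n2 = XOR(in2, n1) = XOR(0, 0) = 0
n3 = AND(n2, n1) = AND(0, 0) = 0
n4 = AND(n3, in1) = AND(0, 1) = 0
n5 = NOT(n4) = NOT 0 = 1
n6 = XOR(n1, n5) = XOR(0, 1) = 1
n7 = NOT(n6) = NOT 1 = 0
So n7 = 0.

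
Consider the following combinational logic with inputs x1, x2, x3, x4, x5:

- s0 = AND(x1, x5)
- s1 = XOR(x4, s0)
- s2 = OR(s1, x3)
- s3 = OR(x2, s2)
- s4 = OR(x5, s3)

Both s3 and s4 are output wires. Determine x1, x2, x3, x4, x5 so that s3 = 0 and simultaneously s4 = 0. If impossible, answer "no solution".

Check with x1=0 x2=0 x3=0 x4=0 x5=0:
s0 = AND(x1, x5) = AND(0, 0) = 0
s1 = XOR(x4, s0) = XOR(0, 0) = 0
s2 = OR(s1, x3) = OR(0, 0) = 0
s3 = OR(x2, s2) = OR(0, 0) = 0
s4 = OR(x5, s3) = OR(0, 0) = 0
So s3 = 0 and s4 = 0.

x1=0 x2=0 x3=0 x4=0 x5=0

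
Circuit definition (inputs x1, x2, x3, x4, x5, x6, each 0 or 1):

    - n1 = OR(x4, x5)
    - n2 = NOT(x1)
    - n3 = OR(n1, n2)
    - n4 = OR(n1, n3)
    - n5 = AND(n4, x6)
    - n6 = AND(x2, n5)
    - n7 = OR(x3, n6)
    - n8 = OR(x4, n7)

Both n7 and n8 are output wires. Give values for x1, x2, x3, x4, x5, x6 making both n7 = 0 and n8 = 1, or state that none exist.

Check with x1=0, x2=0, x3=0, x4=1, x5=1, x6=1:
n1 = OR(x4, x5) = OR(1, 1) = 1
n2 = NOT(x1) = NOT 0 = 1
n3 = OR(n1, n2) = OR(1, 1) = 1
n4 = OR(n1, n3) = OR(1, 1) = 1
n5 = AND(n4, x6) = AND(1, 1) = 1
n6 = AND(x2, n5) = AND(0, 1) = 0
n7 = OR(x3, n6) = OR(0, 0) = 0
n8 = OR(x4, n7) = OR(1, 0) = 1
So n7 = 0 and n8 = 1.

x1=0, x2=0, x3=0, x4=1, x5=1, x6=1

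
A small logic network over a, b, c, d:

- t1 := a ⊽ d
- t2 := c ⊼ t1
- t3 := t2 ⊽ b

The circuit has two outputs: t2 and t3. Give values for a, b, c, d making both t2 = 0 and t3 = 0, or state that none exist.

a=0 b=1 c=1 d=0

Check with a=0 b=1 c=1 d=0:
t1 = a ⊽ d = 0 ⊽ 0 = 1
t2 = c ⊼ t1 = 1 ⊼ 1 = 0
t3 = t2 ⊽ b = 0 ⊽ 1 = 0
So t2 = 0 and t3 = 0.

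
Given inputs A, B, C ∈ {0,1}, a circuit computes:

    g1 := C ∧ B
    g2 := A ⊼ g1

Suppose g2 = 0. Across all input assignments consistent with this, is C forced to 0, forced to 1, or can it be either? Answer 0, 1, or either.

g2 = A ⊼ g1 must be 0, so both A = 1 and g1 = 1.
Every assignment with g2 = 0 has C = 1; there are 1 such assignment(s).
  A=1, B=1, C=1

1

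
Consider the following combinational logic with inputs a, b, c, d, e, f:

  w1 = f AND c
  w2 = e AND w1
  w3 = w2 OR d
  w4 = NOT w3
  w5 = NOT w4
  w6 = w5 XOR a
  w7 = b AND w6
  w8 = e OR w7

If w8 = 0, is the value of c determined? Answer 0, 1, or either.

Both values of c occur among assignments with w8 = 0:
  c=0: a=0, b=0, c=0, d=0, e=0, f=0
  c=1: a=0, b=0, c=1, d=0, e=0, f=0

either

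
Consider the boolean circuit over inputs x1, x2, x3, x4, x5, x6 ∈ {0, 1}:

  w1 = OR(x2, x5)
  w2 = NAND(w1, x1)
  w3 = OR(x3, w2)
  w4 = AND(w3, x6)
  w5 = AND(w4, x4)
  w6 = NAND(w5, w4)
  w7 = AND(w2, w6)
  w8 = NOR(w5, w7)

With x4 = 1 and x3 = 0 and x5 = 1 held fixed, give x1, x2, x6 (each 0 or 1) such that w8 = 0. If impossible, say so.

w8 = NOR(w5, w7) must be 0, so at least one of w5, w7 is 1.
Check with x4 = 1 and x3 = 0 and x5 = 1 and x1=0, x2=1, x6=0:
w1 = OR(x2, x5) = OR(1, 1) = 1
w2 = NAND(w1, x1) = NAND(1, 0) = 1
w3 = OR(x3, w2) = OR(0, 1) = 1
w4 = AND(w3, x6) = AND(1, 0) = 0
w5 = AND(w4, x4) = AND(0, 1) = 0
w6 = NAND(w5, w4) = NAND(0, 0) = 1
w7 = AND(w2, w6) = AND(1, 1) = 1
w8 = NOR(w5, w7) = NOR(0, 1) = 0
So w8 = 0.

x1=0, x2=1, x6=0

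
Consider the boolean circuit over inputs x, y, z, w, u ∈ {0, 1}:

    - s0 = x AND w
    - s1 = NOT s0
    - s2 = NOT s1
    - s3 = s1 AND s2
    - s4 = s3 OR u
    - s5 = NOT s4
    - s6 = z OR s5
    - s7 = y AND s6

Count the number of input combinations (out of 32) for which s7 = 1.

s7 = y AND s6 must be 1, so both y = 1 and s6 = 1.
Enumerating the 32 input combinations, 12 give s7 = 1 and 20 give s7 = 0.

12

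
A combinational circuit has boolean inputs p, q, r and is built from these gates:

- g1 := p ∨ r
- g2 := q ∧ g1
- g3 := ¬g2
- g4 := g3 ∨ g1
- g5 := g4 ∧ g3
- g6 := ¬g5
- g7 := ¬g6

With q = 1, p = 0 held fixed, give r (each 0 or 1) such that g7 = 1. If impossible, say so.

r=0

g7 = ¬g6 must be 1, so g6 = 0.
g6 = ¬g5 must be 0, so g5 = 1.
Check with q = 1, p = 0 and r=0:
g1 = p ∨ r = 0 ∨ 0 = 0
g2 = q ∧ g1 = 1 ∧ 0 = 0
g3 = ¬g2 = ¬0 = 1
g4 = g3 ∨ g1 = 1 ∨ 0 = 1
g5 = g4 ∧ g3 = 1 ∧ 1 = 1
g6 = ¬g5 = ¬1 = 0
g7 = ¬g6 = ¬0 = 1
So g7 = 1.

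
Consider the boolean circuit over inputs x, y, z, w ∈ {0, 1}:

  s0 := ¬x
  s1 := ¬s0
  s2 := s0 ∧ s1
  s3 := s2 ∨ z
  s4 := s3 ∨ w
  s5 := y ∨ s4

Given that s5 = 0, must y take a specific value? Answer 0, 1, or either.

0

s5 = y ∨ s4 must be 0, so both y = 0 and s4 = 0.
s4 = s3 ∨ w must be 0, so both s3 = 0 and w = 0.
Every assignment with s5 = 0 has y = 0; there are 2 such assignment(s).
  x=0, y=0, z=0, w=0
  x=1, y=0, z=0, w=0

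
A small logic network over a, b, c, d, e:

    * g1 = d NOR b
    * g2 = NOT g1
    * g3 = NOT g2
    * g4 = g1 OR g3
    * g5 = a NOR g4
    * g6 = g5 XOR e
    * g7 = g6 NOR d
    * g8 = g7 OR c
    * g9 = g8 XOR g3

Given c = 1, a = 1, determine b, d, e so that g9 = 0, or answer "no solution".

b=0, d=0, e=1

Check with c = 1, a = 1 and b=0, d=0, e=1:
g1 = d NOR b = 0 NOR 0 = 1
g2 = NOT g1 = NOT 1 = 0
g3 = NOT g2 = NOT 0 = 1
g4 = g1 OR g3 = 1 OR 1 = 1
g5 = a NOR g4 = 1 NOR 1 = 0
g6 = g5 XOR e = 0 XOR 1 = 1
g7 = g6 NOR d = 1 NOR 0 = 0
g8 = g7 OR c = 0 OR 1 = 1
g9 = g8 XOR g3 = 1 XOR 1 = 0
So g9 = 0.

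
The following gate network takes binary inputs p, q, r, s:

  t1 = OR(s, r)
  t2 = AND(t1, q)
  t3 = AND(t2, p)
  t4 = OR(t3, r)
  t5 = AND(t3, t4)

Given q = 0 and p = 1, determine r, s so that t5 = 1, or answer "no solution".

no solution exists

With q = 0 and p = 1 fixed, none of the 4 settings of r, s give t5 = 1.
For example, with r=0, s=1:
t1 = OR(s, r) = OR(1, 0) = 1
t2 = AND(t1, q) = AND(1, 0) = 0
t3 = AND(t2, p) = AND(0, 1) = 0
t4 = OR(t3, r) = OR(0, 0) = 0
t5 = AND(t3, t4) = AND(0, 0) = 0
giving t5 = 0 ≠ 1.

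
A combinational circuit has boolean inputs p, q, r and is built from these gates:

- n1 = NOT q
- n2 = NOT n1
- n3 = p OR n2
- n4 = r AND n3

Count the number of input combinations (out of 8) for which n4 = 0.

n4 = r AND n3 must be 0, so at least one of r, n3 is 0.
Satisfying assignments:
  p=0, q=0, r=0
  p=0, q=0, r=1
  p=0, q=1, r=0
  p=1, q=0, r=0
  p=1, q=1, r=0

5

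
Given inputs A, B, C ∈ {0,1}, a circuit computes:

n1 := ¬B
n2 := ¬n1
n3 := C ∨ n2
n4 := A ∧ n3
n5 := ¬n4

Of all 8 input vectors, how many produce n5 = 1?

n5 = ¬n4 must be 1, so n4 = 0.
Satisfying assignments:
  A=0, B=0, C=0
  A=0, B=0, C=1
  A=0, B=1, C=0
  A=0, B=1, C=1
  A=1, B=0, C=0

5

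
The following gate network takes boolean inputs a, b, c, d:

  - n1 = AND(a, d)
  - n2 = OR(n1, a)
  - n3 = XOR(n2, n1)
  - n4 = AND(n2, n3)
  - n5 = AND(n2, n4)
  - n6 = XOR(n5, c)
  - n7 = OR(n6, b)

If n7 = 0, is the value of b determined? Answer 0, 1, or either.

n7 = OR(n6, b) must be 0, so both n6 = 0 and b = 0.
n6 = XOR(n5, c) must be 0, so n5 and c are equal.
Every assignment with n7 = 0 has b = 0; there are 4 such assignment(s).
  a=0, b=0, c=0, d=0
  a=0, b=0, c=0, d=1
  a=1, b=0, c=0, d=1
  a=1, b=0, c=1, d=0

0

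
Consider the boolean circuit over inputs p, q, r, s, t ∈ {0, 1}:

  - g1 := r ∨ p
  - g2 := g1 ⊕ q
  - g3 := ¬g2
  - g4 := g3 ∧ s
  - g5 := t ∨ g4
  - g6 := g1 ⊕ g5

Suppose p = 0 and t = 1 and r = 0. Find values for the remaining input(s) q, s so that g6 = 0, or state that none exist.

With p = 0 and t = 1 and r = 0 fixed, none of the 4 settings of q, s give g6 = 0.
For example, with q=1, s=0:
g1 = r ∨ p = 0 ∨ 0 = 0
g2 = g1 ⊕ q = 0 ⊕ 1 = 1
g3 = ¬g2 = ¬1 = 0
g4 = g3 ∧ s = 0 ∧ 0 = 0
g5 = t ∨ g4 = 1 ∨ 0 = 1
g6 = g1 ⊕ g5 = 0 ⊕ 1 = 1
giving g6 = 1 ≠ 0.

no solution exists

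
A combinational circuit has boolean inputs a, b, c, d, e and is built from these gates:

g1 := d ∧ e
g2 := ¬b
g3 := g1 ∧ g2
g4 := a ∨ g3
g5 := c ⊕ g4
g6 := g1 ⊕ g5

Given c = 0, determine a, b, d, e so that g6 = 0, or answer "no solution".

g6 = g1 ⊕ g5 must be 0, so g1 and g5 are equal.
Check with c = 0 and a=0, b=1, d=0, e=0:
g1 = d ∧ e = 0 ∧ 0 = 0
g2 = ¬b = ¬1 = 0
g3 = g1 ∧ g2 = 0 ∧ 0 = 0
g4 = a ∨ g3 = 0 ∨ 0 = 0
g5 = c ⊕ g4 = 0 ⊕ 0 = 0
g6 = g1 ⊕ g5 = 0 ⊕ 0 = 0
So g6 = 0.

a=0, b=1, d=0, e=0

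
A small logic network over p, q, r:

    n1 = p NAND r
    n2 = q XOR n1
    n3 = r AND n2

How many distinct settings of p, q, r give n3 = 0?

6

n3 = r AND n2 must be 0, so at least one of r, n2 is 0.
Satisfying assignments:
  p=0, q=0, r=0
  p=0, q=1, r=0
  p=0, q=1, r=1
  p=1, q=0, r=0
  p=1, q=0, r=1
  p=1, q=1, r=0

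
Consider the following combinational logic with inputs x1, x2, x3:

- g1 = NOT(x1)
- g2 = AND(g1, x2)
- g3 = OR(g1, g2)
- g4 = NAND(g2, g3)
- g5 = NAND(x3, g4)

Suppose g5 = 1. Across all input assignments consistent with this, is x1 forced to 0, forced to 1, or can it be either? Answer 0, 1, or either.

Both values of x1 occur among assignments with g5 = 1:
  x1=0: x1=0, x2=0, x3=0
  x1=1: x1=1, x2=0, x3=0

either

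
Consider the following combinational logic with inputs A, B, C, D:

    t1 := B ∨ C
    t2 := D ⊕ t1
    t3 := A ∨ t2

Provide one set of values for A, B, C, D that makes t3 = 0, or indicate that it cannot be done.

t3 = A ∨ t2 must be 0, so both A = 0 and t2 = 0.
t2 = D ⊕ t1 must be 0, so D and t1 are equal.
Check with A=0 B=1 C=0 D=1:
t1 = B ∨ C = 1 ∨ 0 = 1
t2 = D ⊕ t1 = 1 ⊕ 1 = 0
t3 = A ∨ t2 = 0 ∨ 0 = 0
So t3 = 0 as required.

A=0 B=1 C=0 D=1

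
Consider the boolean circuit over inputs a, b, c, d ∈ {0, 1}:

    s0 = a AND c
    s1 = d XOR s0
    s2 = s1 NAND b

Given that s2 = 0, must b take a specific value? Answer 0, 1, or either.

s2 = s1 NAND b must be 0, so both s1 = 1 and b = 1.
Every assignment with s2 = 0 has b = 1; there are 4 such assignment(s).
  a=0, b=1, c=0, d=1
  a=0, b=1, c=1, d=1
  a=1, b=1, c=0, d=1
  a=1, b=1, c=1, d=0

1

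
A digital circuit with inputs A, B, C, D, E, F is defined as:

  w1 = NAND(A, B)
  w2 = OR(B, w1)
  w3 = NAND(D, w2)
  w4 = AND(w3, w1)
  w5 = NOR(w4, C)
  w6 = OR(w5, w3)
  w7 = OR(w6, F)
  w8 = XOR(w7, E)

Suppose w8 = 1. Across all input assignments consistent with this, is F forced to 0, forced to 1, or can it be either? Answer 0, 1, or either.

either

Both values of F occur among assignments with w8 = 1:
  F=0: A=0, B=0, C=0, D=0, E=0, F=0
  F=1: A=0, B=0, C=0, D=0, E=0, F=1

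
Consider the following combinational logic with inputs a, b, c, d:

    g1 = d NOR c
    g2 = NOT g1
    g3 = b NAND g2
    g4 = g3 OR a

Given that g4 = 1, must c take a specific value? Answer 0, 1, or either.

Both values of c occur among assignments with g4 = 1:
  c=0: a=0, b=0, c=0, d=0
  c=1: a=0, b=0, c=1, d=0

either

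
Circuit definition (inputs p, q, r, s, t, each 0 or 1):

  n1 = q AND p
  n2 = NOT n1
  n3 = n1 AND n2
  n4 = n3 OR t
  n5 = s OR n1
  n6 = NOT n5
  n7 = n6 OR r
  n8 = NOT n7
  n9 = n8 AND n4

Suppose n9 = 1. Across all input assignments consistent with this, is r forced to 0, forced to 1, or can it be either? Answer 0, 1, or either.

n9 = n8 AND n4 must be 1, so both n8 = 1 and n4 = 1.
n8 = NOT n7 must be 1, so n7 = 0.
n4 = n3 OR t must be 1, so at least one of n3, t is 1.
Every assignment with n9 = 1 has r = 0; there are 5 such assignment(s).

0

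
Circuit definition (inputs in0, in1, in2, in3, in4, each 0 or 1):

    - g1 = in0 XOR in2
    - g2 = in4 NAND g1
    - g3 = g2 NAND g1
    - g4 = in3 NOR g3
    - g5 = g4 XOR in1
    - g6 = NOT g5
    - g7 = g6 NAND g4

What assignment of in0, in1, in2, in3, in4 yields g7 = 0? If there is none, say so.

in0=1, in1=1, in2=0, in3=0, in4=0

g7 = g6 NAND g4 must be 0, so both g6 = 1 and g4 = 1.
Check with in0=1, in1=1, in2=0, in3=0, in4=0:
g1 = in0 XOR in2 = 1 XOR 0 = 1
g2 = in4 NAND g1 = 0 NAND 1 = 1
g3 = g2 NAND g1 = 1 NAND 1 = 0
g4 = in3 NOR g3 = 0 NOR 0 = 1
g5 = g4 XOR in1 = 1 XOR 1 = 0
g6 = NOT g5 = NOT 0 = 1
g7 = g6 NAND g4 = 1 NAND 1 = 0
So g7 = 0 as required.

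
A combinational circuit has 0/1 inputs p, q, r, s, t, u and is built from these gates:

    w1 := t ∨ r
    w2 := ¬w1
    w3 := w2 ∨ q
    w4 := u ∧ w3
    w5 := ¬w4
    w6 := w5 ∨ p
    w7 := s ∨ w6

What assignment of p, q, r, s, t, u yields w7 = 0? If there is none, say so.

p=0 q=1 r=0 s=0 t=0 u=1

w7 = s ∨ w6 must be 0, so both s = 0 and w6 = 0.
Check with p=0 q=1 r=0 s=0 t=0 u=1:
w1 = t ∨ r = 0 ∨ 0 = 0
w2 = ¬w1 = ¬0 = 1
w3 = w2 ∨ q = 1 ∨ 1 = 1
w4 = u ∧ w3 = 1 ∧ 1 = 1
w5 = ¬w4 = ¬1 = 0
w6 = w5 ∨ p = 0 ∨ 0 = 0
w7 = s ∨ w6 = 0 ∨ 0 = 0
So w7 = 0 as required.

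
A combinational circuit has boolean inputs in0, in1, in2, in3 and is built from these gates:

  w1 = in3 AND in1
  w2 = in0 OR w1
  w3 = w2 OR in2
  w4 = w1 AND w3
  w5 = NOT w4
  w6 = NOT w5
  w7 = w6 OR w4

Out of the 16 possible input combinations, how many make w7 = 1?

4

w7 = w6 OR w4 must be 1, so at least one of w6, w4 is 1.
Satisfying assignments:
  in0=0, in1=1, in2=0, in3=1
  in0=0, in1=1, in2=1, in3=1
  in0=1, in1=1, in2=0, in3=1
  in0=1, in1=1, in2=1, in3=1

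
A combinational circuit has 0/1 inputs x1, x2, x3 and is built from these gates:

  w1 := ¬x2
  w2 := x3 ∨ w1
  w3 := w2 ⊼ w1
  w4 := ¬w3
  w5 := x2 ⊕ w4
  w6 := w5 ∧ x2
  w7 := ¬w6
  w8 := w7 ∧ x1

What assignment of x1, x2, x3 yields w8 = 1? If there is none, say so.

x1=1, x2=0, x3=0

w8 = w7 ∧ x1 must be 1, so both w7 = 1 and x1 = 1.
w7 = ¬w6 must be 1, so w6 = 0.
Check with x1=1, x2=0, x3=0:
w1 = ¬x2 = ¬0 = 1
w2 = x3 ∨ w1 = 0 ∨ 1 = 1
w3 = w2 ⊼ w1 = 1 ⊼ 1 = 0
w4 = ¬w3 = ¬0 = 1
w5 = x2 ⊕ w4 = 0 ⊕ 1 = 1
w6 = w5 ∧ x2 = 1 ∧ 0 = 0
w7 = ¬w6 = ¬0 = 1
w8 = w7 ∧ x1 = 1 ∧ 1 = 1
So w8 = 1 as required.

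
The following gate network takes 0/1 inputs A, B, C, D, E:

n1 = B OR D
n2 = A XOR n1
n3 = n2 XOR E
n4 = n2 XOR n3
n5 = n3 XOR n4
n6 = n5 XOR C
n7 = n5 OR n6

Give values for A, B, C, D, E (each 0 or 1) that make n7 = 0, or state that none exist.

A=1, B=0, C=0, D=1, E=1

n7 = n5 OR n6 must be 0, so both n5 = 0 and n6 = 0.
Check with A=1, B=0, C=0, D=1, E=1:
n1 = B OR D = 0 OR 1 = 1
n2 = A XOR n1 = 1 XOR 1 = 0
n3 = n2 XOR E = 0 XOR 1 = 1
n4 = n2 XOR n3 = 0 XOR 1 = 1
n5 = n3 XOR n4 = 1 XOR 1 = 0
n6 = n5 XOR C = 0 XOR 0 = 0
n7 = n5 OR n6 = 0 OR 0 = 0
So n7 = 0 as required.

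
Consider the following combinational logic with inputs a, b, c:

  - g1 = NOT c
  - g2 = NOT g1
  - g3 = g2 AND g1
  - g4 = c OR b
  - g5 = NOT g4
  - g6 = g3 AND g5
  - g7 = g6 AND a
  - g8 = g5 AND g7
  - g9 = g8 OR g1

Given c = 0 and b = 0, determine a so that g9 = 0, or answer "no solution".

no solution exists

With c = 0 and b = 0 fixed, none of the 2 settings of a give g9 = 0.
For example, with a=1:
g1 = NOT c = NOT 0 = 1
g2 = NOT g1 = NOT 1 = 0
g3 = g2 AND g1 = 0 AND 1 = 0
g4 = c OR b = 0 OR 0 = 0
g5 = NOT g4 = NOT 0 = 1
g6 = g3 AND g5 = 0 AND 1 = 0
g7 = g6 AND a = 0 AND 1 = 0
g8 = g5 AND g7 = 1 AND 0 = 0
g9 = g8 OR g1 = 0 OR 1 = 1
giving g9 = 1 ≠ 0.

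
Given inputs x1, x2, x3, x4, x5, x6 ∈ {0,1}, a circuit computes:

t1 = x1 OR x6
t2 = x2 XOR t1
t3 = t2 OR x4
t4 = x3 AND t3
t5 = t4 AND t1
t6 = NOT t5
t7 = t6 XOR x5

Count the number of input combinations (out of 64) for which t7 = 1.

t7 = t6 XOR x5 must be 1, so t6 and x5 differ.
Enumerating the 64 input combinations, 32 give t7 = 1 and 32 give t7 = 0.

32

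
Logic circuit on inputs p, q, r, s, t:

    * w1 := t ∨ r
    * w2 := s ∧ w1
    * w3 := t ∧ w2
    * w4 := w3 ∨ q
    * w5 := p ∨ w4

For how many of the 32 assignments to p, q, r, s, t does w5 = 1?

26

w5 = p ∨ w4 must be 1, so at least one of p, w4 is 1.
Enumerating the 32 input combinations, 26 give w5 = 1 and 6 give w5 = 0.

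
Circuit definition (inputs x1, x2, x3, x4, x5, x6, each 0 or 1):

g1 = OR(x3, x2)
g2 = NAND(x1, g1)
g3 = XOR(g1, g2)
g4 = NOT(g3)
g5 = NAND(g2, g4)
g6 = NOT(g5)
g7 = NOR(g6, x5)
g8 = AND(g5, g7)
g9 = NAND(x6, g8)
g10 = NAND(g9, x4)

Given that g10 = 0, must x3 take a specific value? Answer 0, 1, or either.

either

Both values of x3 occur among assignments with g10 = 0:
  x3=0: x1=0, x2=0, x3=0, x4=1, x5=0, x6=0
  x3=1: x1=0, x2=0, x3=1, x4=1, x5=0, x6=0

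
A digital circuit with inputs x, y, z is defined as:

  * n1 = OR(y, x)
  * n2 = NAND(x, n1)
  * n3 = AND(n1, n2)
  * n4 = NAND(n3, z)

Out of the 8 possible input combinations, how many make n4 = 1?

7

n4 = NAND(n3, z) must be 1, so at least one of n3, z is 0.
Enumerating the 8 input combinations, 7 give n4 = 1 and 1 give n4 = 0.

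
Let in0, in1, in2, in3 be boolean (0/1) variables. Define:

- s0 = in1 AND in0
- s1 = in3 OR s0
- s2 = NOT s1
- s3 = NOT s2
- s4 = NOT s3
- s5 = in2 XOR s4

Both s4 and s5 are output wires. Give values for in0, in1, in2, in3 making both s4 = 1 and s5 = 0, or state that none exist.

in0=1, in1=0, in2=1, in3=0

Check with in0=1, in1=0, in2=1, in3=0:
s0 = in1 AND in0 = 0 AND 1 = 0
s1 = in3 OR s0 = 0 OR 0 = 0
s2 = NOT s1 = NOT 0 = 1
s3 = NOT s2 = NOT 1 = 0
s4 = NOT s3 = NOT 0 = 1
s5 = in2 XOR s4 = 1 XOR 1 = 0
So s4 = 1 and s5 = 0.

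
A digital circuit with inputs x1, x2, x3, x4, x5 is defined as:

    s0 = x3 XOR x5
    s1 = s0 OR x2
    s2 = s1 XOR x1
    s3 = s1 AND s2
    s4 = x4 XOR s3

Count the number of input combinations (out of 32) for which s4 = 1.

16

s4 = x4 XOR s3 must be 1, so x4 and s3 differ.
Enumerating the 32 input combinations, 16 give s4 = 1 and 16 give s4 = 0.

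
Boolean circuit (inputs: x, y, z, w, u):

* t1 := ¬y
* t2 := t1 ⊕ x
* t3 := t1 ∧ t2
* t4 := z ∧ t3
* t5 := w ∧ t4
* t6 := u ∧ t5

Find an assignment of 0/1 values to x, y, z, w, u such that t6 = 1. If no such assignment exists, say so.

t6 = u ∧ t5 must be 1, so both u = 1 and t5 = 1.
Check with x=0, y=0, z=1, w=1, u=1:
t1 = ¬y = ¬0 = 1
t2 = t1 ⊕ x = 1 ⊕ 0 = 1
t3 = t1 ∧ t2 = 1 ∧ 1 = 1
t4 = z ∧ t3 = 1 ∧ 1 = 1
t5 = w ∧ t4 = 1 ∧ 1 = 1
t6 = u ∧ t5 = 1 ∧ 1 = 1
So t6 = 1 as required.

x=0, y=0, z=1, w=1, u=1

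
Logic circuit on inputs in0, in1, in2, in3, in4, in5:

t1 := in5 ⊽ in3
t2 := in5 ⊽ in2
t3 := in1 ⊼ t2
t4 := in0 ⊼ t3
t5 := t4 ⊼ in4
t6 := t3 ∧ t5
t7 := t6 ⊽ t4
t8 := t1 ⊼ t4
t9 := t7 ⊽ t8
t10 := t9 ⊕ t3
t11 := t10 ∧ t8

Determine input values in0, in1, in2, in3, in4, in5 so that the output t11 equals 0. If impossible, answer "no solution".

in0=1 in1=1 in2=0 in3=0 in4=0 in5=0

Check with in0=1 in1=1 in2=0 in3=0 in4=0 in5=0:
t1 = in5 ⊽ in3 = 0 ⊽ 0 = 1
t2 = in5 ⊽ in2 = 0 ⊽ 0 = 1
t3 = in1 ⊼ t2 = 1 ⊼ 1 = 0
t4 = in0 ⊼ t3 = 1 ⊼ 0 = 1
t5 = t4 ⊼ in4 = 1 ⊼ 0 = 1
t6 = t3 ∧ t5 = 0 ∧ 1 = 0
t7 = t6 ⊽ t4 = 0 ⊽ 1 = 0
t8 = t1 ⊼ t4 = 1 ⊼ 1 = 0
t9 = t7 ⊽ t8 = 0 ⊽ 0 = 1
t10 = t9 ⊕ t3 = 1 ⊕ 0 = 1
t11 = t10 ∧ t8 = 1 ∧ 0 = 0
So t11 = 0 as required.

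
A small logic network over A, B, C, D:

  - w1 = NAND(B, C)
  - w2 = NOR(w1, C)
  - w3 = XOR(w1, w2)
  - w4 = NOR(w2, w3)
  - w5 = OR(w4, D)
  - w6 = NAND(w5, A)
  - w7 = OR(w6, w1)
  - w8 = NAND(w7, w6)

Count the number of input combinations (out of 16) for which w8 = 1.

5

w8 = NAND(w7, w6) must be 1, so at least one of w7, w6 is 0.
Satisfying assignments:
  A=1, B=0, C=0, D=1
  A=1, B=0, C=1, D=1
  A=1, B=1, C=0, D=1
  A=1, B=1, C=1, D=0
  A=1, B=1, C=1, D=1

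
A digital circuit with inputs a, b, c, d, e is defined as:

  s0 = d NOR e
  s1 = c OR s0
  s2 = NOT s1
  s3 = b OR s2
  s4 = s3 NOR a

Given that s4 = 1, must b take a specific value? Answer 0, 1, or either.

s4 = s3 NOR a must be 1, so both s3 = 0 and a = 0.
s3 = b OR s2 must be 0, so both b = 0 and s2 = 0.
Every assignment with s4 = 1 has b = 0; there are 5 such assignment(s).

0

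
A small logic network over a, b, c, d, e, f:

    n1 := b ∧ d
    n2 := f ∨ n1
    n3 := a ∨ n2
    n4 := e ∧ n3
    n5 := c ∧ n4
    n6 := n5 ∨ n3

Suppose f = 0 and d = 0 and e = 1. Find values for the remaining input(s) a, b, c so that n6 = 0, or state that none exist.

a=0, b=0, c=1

Check with f = 0 and d = 0 and e = 1 and a=0, b=0, c=1:
n1 = b ∧ d = 0 ∧ 0 = 0
n2 = f ∨ n1 = 0 ∨ 0 = 0
n3 = a ∨ n2 = 0 ∨ 0 = 0
n4 = e ∧ n3 = 1 ∧ 0 = 0
n5 = c ∧ n4 = 1 ∧ 0 = 0
n6 = n5 ∨ n3 = 0 ∨ 0 = 0
So n6 = 0.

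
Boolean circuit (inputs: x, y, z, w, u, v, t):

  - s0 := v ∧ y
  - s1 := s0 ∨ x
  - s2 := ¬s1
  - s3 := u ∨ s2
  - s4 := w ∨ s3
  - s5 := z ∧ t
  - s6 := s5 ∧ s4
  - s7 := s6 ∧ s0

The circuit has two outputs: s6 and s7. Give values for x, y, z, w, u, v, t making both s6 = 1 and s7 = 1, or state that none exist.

x=1, y=1, z=1, w=1, u=1, v=1, t=1

Check with x=1, y=1, z=1, w=1, u=1, v=1, t=1:
s0 = v ∧ y = 1 ∧ 1 = 1
s1 = s0 ∨ x = 1 ∨ 1 = 1
s2 = ¬s1 = ¬1 = 0
s3 = u ∨ s2 = 1 ∨ 0 = 1
s4 = w ∨ s3 = 1 ∨ 1 = 1
s5 = z ∧ t = 1 ∧ 1 = 1
s6 = s5 ∧ s4 = 1 ∧ 1 = 1
s7 = s6 ∧ s0 = 1 ∧ 1 = 1
So s6 = 1 and s7 = 1.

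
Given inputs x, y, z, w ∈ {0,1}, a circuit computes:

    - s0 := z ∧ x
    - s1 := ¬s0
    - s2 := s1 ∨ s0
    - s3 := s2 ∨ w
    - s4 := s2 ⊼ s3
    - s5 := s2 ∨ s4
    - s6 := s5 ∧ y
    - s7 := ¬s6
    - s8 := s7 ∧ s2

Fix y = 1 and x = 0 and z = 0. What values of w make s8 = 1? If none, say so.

no solution exists

With y = 1 and x = 0 and z = 0 fixed, none of the 2 settings of w give s8 = 1.
For example, with w=0:
s0 = z ∧ x = 0 ∧ 0 = 0
s1 = ¬s0 = ¬0 = 1
s2 = s1 ∨ s0 = 1 ∨ 0 = 1
s3 = s2 ∨ w = 1 ∨ 0 = 1
s4 = s2 ⊼ s3 = 1 ⊼ 1 = 0
s5 = s2 ∨ s4 = 1 ∨ 0 = 1
s6 = s5 ∧ y = 1 ∧ 1 = 1
s7 = ¬s6 = ¬1 = 0
s8 = s7 ∧ s2 = 0 ∧ 1 = 0
giving s8 = 0 ≠ 1.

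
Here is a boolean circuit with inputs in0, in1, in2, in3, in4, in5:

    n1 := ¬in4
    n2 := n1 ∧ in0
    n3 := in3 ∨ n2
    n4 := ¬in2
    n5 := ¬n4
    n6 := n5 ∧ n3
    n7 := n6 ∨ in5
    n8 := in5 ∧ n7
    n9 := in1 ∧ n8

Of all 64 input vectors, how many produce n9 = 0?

48

n9 = in1 ∧ n8 must be 0, so at least one of in1, n8 is 0.
Enumerating the 64 input combinations, 48 give n9 = 0 and 16 give n9 = 1.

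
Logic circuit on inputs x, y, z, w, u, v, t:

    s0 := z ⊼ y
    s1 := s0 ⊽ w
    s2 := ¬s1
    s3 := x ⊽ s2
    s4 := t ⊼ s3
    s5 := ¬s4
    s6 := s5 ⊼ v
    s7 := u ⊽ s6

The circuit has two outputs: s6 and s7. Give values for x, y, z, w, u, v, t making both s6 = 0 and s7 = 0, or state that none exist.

x=0, y=1, z=1, w=0, u=1, v=1, t=1

Check with x=0, y=1, z=1, w=0, u=1, v=1, t=1:
s0 = z ⊼ y = 1 ⊼ 1 = 0
s1 = s0 ⊽ w = 0 ⊽ 0 = 1
s2 = ¬s1 = ¬1 = 0
s3 = x ⊽ s2 = 0 ⊽ 0 = 1
s4 = t ⊼ s3 = 1 ⊼ 1 = 0
s5 = ¬s4 = ¬0 = 1
s6 = s5 ⊼ v = 1 ⊼ 1 = 0
s7 = u ⊽ s6 = 1 ⊽ 0 = 0
So s6 = 0 and s7 = 0.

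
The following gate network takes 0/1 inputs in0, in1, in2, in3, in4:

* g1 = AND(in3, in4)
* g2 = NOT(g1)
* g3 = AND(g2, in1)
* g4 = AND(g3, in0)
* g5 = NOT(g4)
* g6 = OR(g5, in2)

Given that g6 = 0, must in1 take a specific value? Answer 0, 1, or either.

g6 = OR(g5, in2) must be 0, so both g5 = 0 and in2 = 0.
g5 = NOT(g4) must be 0, so g4 = 1.
Every assignment with g6 = 0 has in1 = 1; there are 3 such assignment(s).
  in0=1, in1=1, in2=0, in3=0, in4=0
  in0=1, in1=1, in2=0, in3=0, in4=1
  in0=1, in1=1, in2=0, in3=1, in4=0

1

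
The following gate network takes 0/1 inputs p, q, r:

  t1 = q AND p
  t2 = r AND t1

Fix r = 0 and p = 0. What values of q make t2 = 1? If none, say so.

no solution exists

With r = 0 and p = 0 fixed, none of the 2 settings of q give t2 = 1.
For example, with q=1:
t1 = q AND p = 1 AND 0 = 0
t2 = r AND t1 = 0 AND 0 = 0
giving t2 = 0 ≠ 1.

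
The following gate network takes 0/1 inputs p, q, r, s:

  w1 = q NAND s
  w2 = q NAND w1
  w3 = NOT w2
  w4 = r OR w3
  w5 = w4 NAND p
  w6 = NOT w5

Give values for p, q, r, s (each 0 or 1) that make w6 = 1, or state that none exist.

p=1, q=1, r=1, s=0

Check with p=1, q=1, r=1, s=0:
w1 = q NAND s = 1 NAND 0 = 1
w2 = q NAND w1 = 1 NAND 1 = 0
w3 = NOT w2 = NOT 0 = 1
w4 = r OR w3 = 1 OR 1 = 1
w5 = w4 NAND p = 1 NAND 1 = 0
w6 = NOT w5 = NOT 0 = 1
So w6 = 1 as required.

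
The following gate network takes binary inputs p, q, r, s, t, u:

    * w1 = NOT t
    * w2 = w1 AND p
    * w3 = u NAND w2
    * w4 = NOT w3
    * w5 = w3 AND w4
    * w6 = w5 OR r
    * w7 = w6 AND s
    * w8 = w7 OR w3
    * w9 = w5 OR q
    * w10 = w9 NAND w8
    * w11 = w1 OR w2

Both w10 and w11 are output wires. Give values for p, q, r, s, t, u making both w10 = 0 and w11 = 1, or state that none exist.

p=1, q=1, r=0, s=1, t=0, u=0

Check with p=1, q=1, r=0, s=1, t=0, u=0:
w1 = NOT t = NOT 0 = 1
w2 = w1 AND p = 1 AND 1 = 1
w3 = u NAND w2 = 0 NAND 1 = 1
w4 = NOT w3 = NOT 1 = 0
w5 = w3 AND w4 = 1 AND 0 = 0
w6 = w5 OR r = 0 OR 0 = 0
w7 = w6 AND s = 0 AND 1 = 0
w8 = w7 OR w3 = 0 OR 1 = 1
w9 = w5 OR q = 0 OR 1 = 1
w10 = w9 NAND w8 = 1 NAND 1 = 0
w11 = w1 OR w2 = 1 OR 1 = 1
So w10 = 0 and w11 = 1.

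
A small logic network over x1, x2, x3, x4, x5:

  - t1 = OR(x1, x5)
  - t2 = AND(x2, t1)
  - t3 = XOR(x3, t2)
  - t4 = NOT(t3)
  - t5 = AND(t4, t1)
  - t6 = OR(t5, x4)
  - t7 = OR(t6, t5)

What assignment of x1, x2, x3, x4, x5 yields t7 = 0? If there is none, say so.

x1=1 x2=1 x3=0 x4=0 x5=0

t7 = OR(t6, t5) must be 0, so both t6 = 0 and t5 = 0.
t6 = OR(t5, x4) must be 0, so both t5 = 0 and x4 = 0.
t5 = AND(t4, t1) must be 0, so at least one of t4, t1 is 0.
Check with x1=1 x2=1 x3=0 x4=0 x5=0:
t1 = OR(x1, x5) = OR(1, 0) = 1
t2 = AND(x2, t1) = AND(1, 1) = 1
t3 = XOR(x3, t2) = XOR(0, 1) = 1
t4 = NOT(t3) = NOT 1 = 0
t5 = AND(t4, t1) = AND(0, 1) = 0
t6 = OR(t5, x4) = OR(0, 0) = 0
t7 = OR(t6, t5) = OR(0, 0) = 0
So t7 = 0 as required.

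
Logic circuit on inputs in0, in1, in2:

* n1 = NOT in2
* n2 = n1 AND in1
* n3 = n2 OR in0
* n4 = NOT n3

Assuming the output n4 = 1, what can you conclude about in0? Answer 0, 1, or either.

0

n4 = NOT n3 must be 1, so n3 = 0.
Every assignment with n4 = 1 has in0 = 0; there are 3 such assignment(s).
  in0=0, in1=0, in2=0
  in0=0, in1=0, in2=1
  in0=0, in1=1, in2=1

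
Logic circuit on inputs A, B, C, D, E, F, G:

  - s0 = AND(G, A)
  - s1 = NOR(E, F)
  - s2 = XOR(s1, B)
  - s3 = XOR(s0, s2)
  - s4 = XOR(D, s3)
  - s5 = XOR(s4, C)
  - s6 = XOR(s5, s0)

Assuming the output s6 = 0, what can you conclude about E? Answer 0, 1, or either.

either

Both values of E occur among assignments with s6 = 0:
  E=0: A=0, B=0, C=0, D=0, E=0, F=1, G=0
  E=1: A=0, B=0, C=0, D=0, E=1, F=0, G=0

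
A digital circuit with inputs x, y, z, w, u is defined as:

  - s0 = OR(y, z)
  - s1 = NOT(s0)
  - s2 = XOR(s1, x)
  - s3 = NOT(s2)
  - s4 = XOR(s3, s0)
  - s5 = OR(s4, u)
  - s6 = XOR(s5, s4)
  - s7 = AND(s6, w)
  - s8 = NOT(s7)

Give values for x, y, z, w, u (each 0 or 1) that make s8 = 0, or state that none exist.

s8 = NOT(s7) must be 0, so s7 = 1.
Check with x=0, y=1, z=1, w=1, u=1:
s0 = OR(y, z) = OR(1, 1) = 1
s1 = NOT(s0) = NOT 1 = 0
s2 = XOR(s1, x) = XOR(0, 0) = 0
s3 = NOT(s2) = NOT 0 = 1
s4 = XOR(s3, s0) = XOR(1, 1) = 0
s5 = OR(s4, u) = OR(0, 1) = 1
s6 = XOR(s5, s4) = XOR(1, 0) = 1
s7 = AND(s6, w) = AND(1, 1) = 1
s8 = NOT(s7) = NOT 1 = 0
So s8 = 0 as required.

x=0, y=1, z=1, w=1, u=1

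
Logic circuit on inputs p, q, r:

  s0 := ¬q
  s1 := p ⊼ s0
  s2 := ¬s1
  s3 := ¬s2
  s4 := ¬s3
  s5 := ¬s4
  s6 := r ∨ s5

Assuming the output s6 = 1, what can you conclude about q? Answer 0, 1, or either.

Both values of q occur among assignments with s6 = 1:
  q=0: p=0, q=0, r=0
  q=1: p=0, q=1, r=0

either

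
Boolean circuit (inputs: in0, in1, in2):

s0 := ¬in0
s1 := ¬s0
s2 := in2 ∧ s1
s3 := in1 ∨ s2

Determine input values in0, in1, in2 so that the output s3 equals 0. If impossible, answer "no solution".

s3 = in1 ∨ s2 must be 0, so both in1 = 0 and s2 = 0.
s2 = in2 ∧ s1 must be 0, so at least one of in2, s1 is 0.
Check with in0=1 in1=0 in2=0:
s0 = ¬in0 = ¬1 = 0
s1 = ¬s0 = ¬0 = 1
s2 = in2 ∧ s1 = 0 ∧ 1 = 0
s3 = in1 ∨ s2 = 0 ∨ 0 = 0
So s3 = 0 as required.

in0=1 in1=0 in2=0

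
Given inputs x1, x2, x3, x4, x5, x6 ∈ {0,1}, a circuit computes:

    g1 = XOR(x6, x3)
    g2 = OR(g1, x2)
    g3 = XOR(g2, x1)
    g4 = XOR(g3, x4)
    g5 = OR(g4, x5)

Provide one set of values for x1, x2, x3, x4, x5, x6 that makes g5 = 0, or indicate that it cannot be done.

x1=1 x2=0 x3=0 x4=1 x5=0 x6=0

Check with x1=1 x2=0 x3=0 x4=1 x5=0 x6=0:
g1 = XOR(x6, x3) = XOR(0, 0) = 0
g2 = OR(g1, x2) = OR(0, 0) = 0
g3 = XOR(g2, x1) = XOR(0, 1) = 1
g4 = XOR(g3, x4) = XOR(1, 1) = 0
g5 = OR(g4, x5) = OR(0, 0) = 0
So g5 = 0 as required.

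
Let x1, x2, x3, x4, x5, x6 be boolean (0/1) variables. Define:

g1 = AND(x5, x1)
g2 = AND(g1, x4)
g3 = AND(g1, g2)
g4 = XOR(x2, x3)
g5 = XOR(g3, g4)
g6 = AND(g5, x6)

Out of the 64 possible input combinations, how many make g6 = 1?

16

g6 = AND(g5, x6) must be 1, so both g5 = 1 and x6 = 1.
g5 = XOR(g3, g4) must be 1, so g3 and g4 differ.
Enumerating the 64 input combinations, 16 give g6 = 1 and 48 give g6 = 0.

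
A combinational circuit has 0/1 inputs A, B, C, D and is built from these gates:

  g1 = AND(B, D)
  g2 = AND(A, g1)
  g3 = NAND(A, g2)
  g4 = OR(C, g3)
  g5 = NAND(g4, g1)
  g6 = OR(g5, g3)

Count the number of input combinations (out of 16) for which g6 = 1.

15

g6 = OR(g5, g3) must be 1, so at least one of g5, g3 is 1.
Enumerating the 16 input combinations, 15 give g6 = 1 and 1 give g6 = 0.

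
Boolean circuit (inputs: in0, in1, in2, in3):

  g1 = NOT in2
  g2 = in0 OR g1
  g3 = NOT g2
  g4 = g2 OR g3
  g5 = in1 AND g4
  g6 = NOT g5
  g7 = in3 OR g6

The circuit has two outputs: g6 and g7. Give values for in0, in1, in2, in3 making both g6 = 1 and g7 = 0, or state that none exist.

no solution exists

Across all 16 input combinations, none give both g6 = 1 and g7 = 0.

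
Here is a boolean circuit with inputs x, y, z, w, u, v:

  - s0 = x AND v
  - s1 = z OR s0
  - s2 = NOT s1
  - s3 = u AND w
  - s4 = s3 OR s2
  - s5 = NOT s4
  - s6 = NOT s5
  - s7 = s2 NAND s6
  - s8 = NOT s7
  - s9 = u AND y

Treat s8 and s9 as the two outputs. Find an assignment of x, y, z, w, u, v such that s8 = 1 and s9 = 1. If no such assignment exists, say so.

x=0, y=1, z=0, w=1, u=1, v=1

Check with x=0, y=1, z=0, w=1, u=1, v=1:
s0 = x AND v = 0 AND 1 = 0
s1 = z OR s0 = 0 OR 0 = 0
s2 = NOT s1 = NOT 0 = 1
s3 = u AND w = 1 AND 1 = 1
s4 = s3 OR s2 = 1 OR 1 = 1
s5 = NOT s4 = NOT 1 = 0
s6 = NOT s5 = NOT 0 = 1
s7 = s2 NAND s6 = 1 NAND 1 = 0
s8 = NOT s7 = NOT 0 = 1
s9 = u AND y = 1 AND 1 = 1
So s8 = 1 and s9 = 1.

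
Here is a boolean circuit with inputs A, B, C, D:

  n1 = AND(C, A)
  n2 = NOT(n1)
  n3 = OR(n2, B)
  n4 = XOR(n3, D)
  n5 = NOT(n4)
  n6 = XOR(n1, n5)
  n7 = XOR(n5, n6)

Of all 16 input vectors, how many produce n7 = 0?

n7 = XOR(n5, n6) must be 0, so n5 and n6 are equal.
Enumerating the 16 input combinations, 12 give n7 = 0 and 4 give n7 = 1.

12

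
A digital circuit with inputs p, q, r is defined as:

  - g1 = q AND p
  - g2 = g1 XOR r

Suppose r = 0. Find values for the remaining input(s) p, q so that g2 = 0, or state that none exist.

p=1, q=0

g2 = g1 XOR r must be 0, so g1 and r are equal.
Check with r = 0 and p=1, q=0:
g1 = q AND p = 0 AND 1 = 0
g2 = g1 XOR r = 0 XOR 0 = 0
So g2 = 0.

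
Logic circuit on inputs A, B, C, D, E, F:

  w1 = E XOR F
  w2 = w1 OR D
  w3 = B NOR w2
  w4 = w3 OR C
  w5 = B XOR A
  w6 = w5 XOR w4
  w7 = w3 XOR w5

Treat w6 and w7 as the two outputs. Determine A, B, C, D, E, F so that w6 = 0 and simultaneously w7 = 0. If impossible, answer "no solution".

Check with A=1, B=0, C=1, D=0, E=1, F=1:
w1 = E XOR F = 1 XOR 1 = 0
w2 = w1 OR D = 0 OR 0 = 0
w3 = B NOR w2 = 0 NOR 0 = 1
w4 = w3 OR C = 1 OR 1 = 1
w5 = B XOR A = 0 XOR 1 = 1
w6 = w5 XOR w4 = 1 XOR 1 = 0
w7 = w3 XOR w5 = 1 XOR 1 = 0
So w6 = 0 and w7 = 0.

A=1, B=0, C=1, D=0, E=1, F=1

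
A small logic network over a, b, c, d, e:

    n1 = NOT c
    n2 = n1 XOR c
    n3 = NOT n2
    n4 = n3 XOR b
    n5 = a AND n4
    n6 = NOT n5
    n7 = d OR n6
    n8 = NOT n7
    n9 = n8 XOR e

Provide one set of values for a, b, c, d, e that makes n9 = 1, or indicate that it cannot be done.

a=0, b=1, c=1, d=0, e=1

Check with a=0, b=1, c=1, d=0, e=1:
n1 = NOT c = NOT 1 = 0
n2 = n1 XOR c = 0 XOR 1 = 1
n3 = NOT n2 = NOT 1 = 0
n4 = n3 XOR b = 0 XOR 1 = 1
n5 = a AND n4 = 0 AND 1 = 0
n6 = NOT n5 = NOT 0 = 1
n7 = d OR n6 = 0 OR 1 = 1
n8 = NOT n7 = NOT 1 = 0
n9 = n8 XOR e = 0 XOR 1 = 1
So n9 = 1 as required.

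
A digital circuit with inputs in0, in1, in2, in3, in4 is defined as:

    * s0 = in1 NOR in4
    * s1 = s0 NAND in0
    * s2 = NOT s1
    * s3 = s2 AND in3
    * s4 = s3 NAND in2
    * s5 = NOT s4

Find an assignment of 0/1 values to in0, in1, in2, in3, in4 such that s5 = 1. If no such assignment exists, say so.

Check with in0=1, in1=0, in2=1, in3=1, in4=0:
s0 = in1 NOR in4 = 0 NOR 0 = 1
s1 = s0 NAND in0 = 1 NAND 1 = 0
s2 = NOT s1 = NOT 0 = 1
s3 = s2 AND in3 = 1 AND 1 = 1
s4 = s3 NAND in2 = 1 NAND 1 = 0
s5 = NOT s4 = NOT 0 = 1
So s5 = 1 as required.

in0=1, in1=0, in2=1, in3=1, in4=0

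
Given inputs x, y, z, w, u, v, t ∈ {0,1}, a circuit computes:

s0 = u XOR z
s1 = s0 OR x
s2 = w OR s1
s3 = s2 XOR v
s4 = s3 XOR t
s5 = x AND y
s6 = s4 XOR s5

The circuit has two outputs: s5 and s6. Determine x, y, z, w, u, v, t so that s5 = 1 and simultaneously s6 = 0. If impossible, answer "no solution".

x=1 y=1 z=0 w=1 u=0 v=1 t=1

Check with x=1 y=1 z=0 w=1 u=0 v=1 t=1:
s0 = u XOR z = 0 XOR 0 = 0
s1 = s0 OR x = 0 OR 1 = 1
s2 = w OR s1 = 1 OR 1 = 1
s3 = s2 XOR v = 1 XOR 1 = 0
s4 = s3 XOR t = 0 XOR 1 = 1
s5 = x AND y = 1 AND 1 = 1
s6 = s4 XOR s5 = 1 XOR 1 = 0
So s5 = 1 and s6 = 0.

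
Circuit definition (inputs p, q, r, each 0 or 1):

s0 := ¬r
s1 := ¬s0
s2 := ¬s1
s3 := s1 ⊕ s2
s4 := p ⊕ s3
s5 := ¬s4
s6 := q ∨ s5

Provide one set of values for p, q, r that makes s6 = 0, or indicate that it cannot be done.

p=0, q=0, r=1

s6 = q ∨ s5 must be 0, so both q = 0 and s5 = 0.
s5 = ¬s4 must be 0, so s4 = 1.
s4 = p ⊕ s3 must be 1, so p and s3 differ.
Check with p=0, q=0, r=1:
s0 = ¬r = ¬1 = 0
s1 = ¬s0 = ¬0 = 1
s2 = ¬s1 = ¬1 = 0
s3 = s1 ⊕ s2 = 1 ⊕ 0 = 1
s4 = p ⊕ s3 = 0 ⊕ 1 = 1
s5 = ¬s4 = ¬1 = 0
s6 = q ∨ s5 = 0 ∨ 0 = 0
So s6 = 0 as required.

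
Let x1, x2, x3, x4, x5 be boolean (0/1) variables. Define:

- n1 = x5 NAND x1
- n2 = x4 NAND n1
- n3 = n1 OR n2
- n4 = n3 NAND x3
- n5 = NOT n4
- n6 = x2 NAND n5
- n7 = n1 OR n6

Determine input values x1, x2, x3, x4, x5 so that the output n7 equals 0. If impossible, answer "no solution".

x1=1, x2=1, x3=1, x4=0, x5=1

n7 = n1 OR n6 must be 0, so both n1 = 0 and n6 = 0.
Check with x1=1, x2=1, x3=1, x4=0, x5=1:
n1 = x5 NAND x1 = 1 NAND 1 = 0
n2 = x4 NAND n1 = 0 NAND 0 = 1
n3 = n1 OR n2 = 0 OR 1 = 1
n4 = n3 NAND x3 = 1 NAND 1 = 0
n5 = NOT n4 = NOT 0 = 1
n6 = x2 NAND n5 = 1 NAND 1 = 0
n7 = n1 OR n6 = 0 OR 0 = 0
So n7 = 0 as required.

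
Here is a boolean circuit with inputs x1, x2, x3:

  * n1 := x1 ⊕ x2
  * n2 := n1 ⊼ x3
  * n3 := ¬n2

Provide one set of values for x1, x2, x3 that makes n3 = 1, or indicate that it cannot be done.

n3 = ¬n2 must be 1, so n2 = 0.
n2 = n1 ⊼ x3 must be 0, so both n1 = 1 and x3 = 1.
Check with x1=0, x2=1, x3=1:
n1 = x1 ⊕ x2 = 0 ⊕ 1 = 1
n2 = n1 ⊼ x3 = 1 ⊼ 1 = 0
n3 = ¬n2 = ¬0 = 1
So n3 = 1 as required.

x1=0, x2=1, x3=1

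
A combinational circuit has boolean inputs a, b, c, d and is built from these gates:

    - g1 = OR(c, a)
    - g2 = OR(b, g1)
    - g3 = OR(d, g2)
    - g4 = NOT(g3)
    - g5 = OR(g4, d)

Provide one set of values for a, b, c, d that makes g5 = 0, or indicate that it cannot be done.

a=1, b=1, c=1, d=0

g5 = OR(g4, d) must be 0, so both g4 = 0 and d = 0.
g4 = NOT(g3) must be 0, so g3 = 1.
g3 = OR(d, g2) must be 1, so at least one of d, g2 is 1.
Check with a=1, b=1, c=1, d=0:
g1 = OR(c, a) = OR(1, 1) = 1
g2 = OR(b, g1) = OR(1, 1) = 1
g3 = OR(d, g2) = OR(0, 1) = 1
g4 = NOT(g3) = NOT 1 = 0
g5 = OR(g4, d) = OR(0, 0) = 0
So g5 = 0 as required.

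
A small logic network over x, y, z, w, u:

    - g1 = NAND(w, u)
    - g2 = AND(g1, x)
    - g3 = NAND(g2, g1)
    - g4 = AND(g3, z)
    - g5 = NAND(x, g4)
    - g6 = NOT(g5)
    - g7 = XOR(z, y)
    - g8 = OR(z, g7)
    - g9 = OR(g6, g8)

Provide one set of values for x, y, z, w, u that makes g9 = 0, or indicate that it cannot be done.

Check with x=0 y=0 z=0 w=0 u=1:
g1 = NAND(w, u) = NAND(0, 1) = 1
g2 = AND(g1, x) = AND(1, 0) = 0
g3 = NAND(g2, g1) = NAND(0, 1) = 1
g4 = AND(g3, z) = AND(1, 0) = 0
g5 = NAND(x, g4) = NAND(0, 0) = 1
g6 = NOT(g5) = NOT 1 = 0
g7 = XOR(z, y) = XOR(0, 0) = 0
g8 = OR(z, g7) = OR(0, 0) = 0
g9 = OR(g6, g8) = OR(0, 0) = 0
So g9 = 0 as required.

x=0 y=0 z=0 w=0 u=1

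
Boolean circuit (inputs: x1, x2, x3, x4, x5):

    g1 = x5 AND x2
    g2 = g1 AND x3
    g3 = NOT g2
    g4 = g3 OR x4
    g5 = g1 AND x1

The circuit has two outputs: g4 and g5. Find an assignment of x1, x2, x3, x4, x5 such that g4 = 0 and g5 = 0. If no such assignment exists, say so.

Check with x1=0, x2=1, x3=1, x4=0, x5=1:
g1 = x5 AND x2 = 1 AND 1 = 1
g2 = g1 AND x3 = 1 AND 1 = 1
g3 = NOT g2 = NOT 1 = 0
g4 = g3 OR x4 = 0 OR 0 = 0
g5 = g1 AND x1 = 1 AND 0 = 0
So g4 = 0 and g5 = 0.

x1=0, x2=1, x3=1, x4=0, x5=1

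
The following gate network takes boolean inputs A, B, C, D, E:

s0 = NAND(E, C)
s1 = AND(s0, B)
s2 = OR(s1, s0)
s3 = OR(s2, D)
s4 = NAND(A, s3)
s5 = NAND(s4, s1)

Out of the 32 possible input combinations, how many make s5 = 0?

6

s5 = NAND(s4, s1) must be 0, so both s4 = 1 and s1 = 1.
s4 = NAND(A, s3) must be 1, so at least one of A, s3 is 0.
Satisfying assignments:
  A=0, B=1, C=0, D=0, E=0
  A=0, B=1, C=0, D=0, E=1
  A=0, B=1, C=0, D=1, E=0
  A=0, B=1, C=0, D=1, E=1
  A=0, B=1, C=1, D=0, E=0
  A=0, B=1, C=1, D=1, E=0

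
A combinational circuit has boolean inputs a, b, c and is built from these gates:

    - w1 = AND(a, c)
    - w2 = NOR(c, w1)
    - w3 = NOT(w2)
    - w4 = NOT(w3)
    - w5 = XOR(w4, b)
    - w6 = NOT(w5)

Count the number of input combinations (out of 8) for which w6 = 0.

w6 = NOT(w5) must be 0, so w5 = 1.
w5 = XOR(w4, b) must be 1, so w4 and b differ.
Satisfying assignments:
  a=0, b=0, c=0
  a=0, b=1, c=1
  a=1, b=0, c=0
  a=1, b=1, c=1

4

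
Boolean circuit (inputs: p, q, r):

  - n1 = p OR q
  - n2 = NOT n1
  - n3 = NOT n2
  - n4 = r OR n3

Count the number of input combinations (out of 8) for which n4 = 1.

n4 = r OR n3 must be 1, so at least one of r, n3 is 1.
Enumerating the 8 input combinations, 7 give n4 = 1 and 1 give n4 = 0.

7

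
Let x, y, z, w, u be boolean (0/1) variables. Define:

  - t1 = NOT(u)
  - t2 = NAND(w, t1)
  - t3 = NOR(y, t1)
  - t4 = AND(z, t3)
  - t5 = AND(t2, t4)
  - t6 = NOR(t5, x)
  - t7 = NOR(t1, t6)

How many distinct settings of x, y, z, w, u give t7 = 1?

10

t7 = NOR(t1, t6) must be 1, so both t1 = 0 and t6 = 0.
Enumerating the 32 input combinations, 10 give t7 = 1 and 22 give t7 = 0.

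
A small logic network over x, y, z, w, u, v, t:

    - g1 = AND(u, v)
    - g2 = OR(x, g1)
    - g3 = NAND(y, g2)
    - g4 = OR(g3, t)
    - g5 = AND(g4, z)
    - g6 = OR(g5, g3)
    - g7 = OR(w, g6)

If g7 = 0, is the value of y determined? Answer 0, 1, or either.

g7 = OR(w, g6) must be 0, so both w = 0 and g6 = 0.
g6 = OR(g5, g3) must be 0, so both g5 = 0 and g3 = 0.
Every assignment with g7 = 0 has y = 1; there are 15 such assignment(s).

1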